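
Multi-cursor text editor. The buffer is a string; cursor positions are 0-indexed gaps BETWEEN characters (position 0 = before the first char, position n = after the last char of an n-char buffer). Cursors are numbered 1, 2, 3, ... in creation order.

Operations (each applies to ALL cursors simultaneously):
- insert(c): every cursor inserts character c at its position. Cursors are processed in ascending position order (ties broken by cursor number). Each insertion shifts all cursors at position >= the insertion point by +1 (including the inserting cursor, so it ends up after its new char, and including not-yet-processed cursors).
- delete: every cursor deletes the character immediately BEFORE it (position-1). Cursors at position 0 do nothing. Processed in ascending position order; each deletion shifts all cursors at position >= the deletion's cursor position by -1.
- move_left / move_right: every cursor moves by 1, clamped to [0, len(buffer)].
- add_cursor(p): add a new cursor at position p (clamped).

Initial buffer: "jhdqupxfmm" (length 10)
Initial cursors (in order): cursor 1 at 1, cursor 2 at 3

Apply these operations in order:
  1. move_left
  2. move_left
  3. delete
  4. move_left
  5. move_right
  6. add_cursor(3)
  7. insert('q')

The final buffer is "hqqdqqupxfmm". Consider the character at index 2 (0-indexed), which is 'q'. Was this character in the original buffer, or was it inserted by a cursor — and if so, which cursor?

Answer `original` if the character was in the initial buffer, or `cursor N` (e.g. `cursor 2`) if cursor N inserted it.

After op 1 (move_left): buffer="jhdqupxfmm" (len 10), cursors c1@0 c2@2, authorship ..........
After op 2 (move_left): buffer="jhdqupxfmm" (len 10), cursors c1@0 c2@1, authorship ..........
After op 3 (delete): buffer="hdqupxfmm" (len 9), cursors c1@0 c2@0, authorship .........
After op 4 (move_left): buffer="hdqupxfmm" (len 9), cursors c1@0 c2@0, authorship .........
After op 5 (move_right): buffer="hdqupxfmm" (len 9), cursors c1@1 c2@1, authorship .........
After op 6 (add_cursor(3)): buffer="hdqupxfmm" (len 9), cursors c1@1 c2@1 c3@3, authorship .........
After op 7 (insert('q')): buffer="hqqdqqupxfmm" (len 12), cursors c1@3 c2@3 c3@6, authorship .12..3......
Authorship (.=original, N=cursor N): . 1 2 . . 3 . . . . . .
Index 2: author = 2

Answer: cursor 2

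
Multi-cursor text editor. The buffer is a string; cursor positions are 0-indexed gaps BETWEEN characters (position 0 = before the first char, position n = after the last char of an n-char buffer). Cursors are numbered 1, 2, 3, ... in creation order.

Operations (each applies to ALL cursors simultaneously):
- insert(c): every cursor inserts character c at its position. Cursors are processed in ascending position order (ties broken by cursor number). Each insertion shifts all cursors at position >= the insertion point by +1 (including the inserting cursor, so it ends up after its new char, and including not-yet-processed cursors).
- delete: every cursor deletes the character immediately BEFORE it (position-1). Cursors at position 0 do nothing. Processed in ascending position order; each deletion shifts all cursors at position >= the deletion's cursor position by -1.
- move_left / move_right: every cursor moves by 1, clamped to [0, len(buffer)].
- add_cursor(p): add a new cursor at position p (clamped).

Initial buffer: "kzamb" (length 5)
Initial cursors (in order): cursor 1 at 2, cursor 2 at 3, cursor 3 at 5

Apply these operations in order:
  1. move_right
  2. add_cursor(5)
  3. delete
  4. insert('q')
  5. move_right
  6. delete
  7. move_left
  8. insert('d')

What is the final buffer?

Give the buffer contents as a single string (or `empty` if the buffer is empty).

After op 1 (move_right): buffer="kzamb" (len 5), cursors c1@3 c2@4 c3@5, authorship .....
After op 2 (add_cursor(5)): buffer="kzamb" (len 5), cursors c1@3 c2@4 c3@5 c4@5, authorship .....
After op 3 (delete): buffer="k" (len 1), cursors c1@1 c2@1 c3@1 c4@1, authorship .
After op 4 (insert('q')): buffer="kqqqq" (len 5), cursors c1@5 c2@5 c3@5 c4@5, authorship .1234
After op 5 (move_right): buffer="kqqqq" (len 5), cursors c1@5 c2@5 c3@5 c4@5, authorship .1234
After op 6 (delete): buffer="k" (len 1), cursors c1@1 c2@1 c3@1 c4@1, authorship .
After op 7 (move_left): buffer="k" (len 1), cursors c1@0 c2@0 c3@0 c4@0, authorship .
After op 8 (insert('d')): buffer="ddddk" (len 5), cursors c1@4 c2@4 c3@4 c4@4, authorship 1234.

Answer: ddddk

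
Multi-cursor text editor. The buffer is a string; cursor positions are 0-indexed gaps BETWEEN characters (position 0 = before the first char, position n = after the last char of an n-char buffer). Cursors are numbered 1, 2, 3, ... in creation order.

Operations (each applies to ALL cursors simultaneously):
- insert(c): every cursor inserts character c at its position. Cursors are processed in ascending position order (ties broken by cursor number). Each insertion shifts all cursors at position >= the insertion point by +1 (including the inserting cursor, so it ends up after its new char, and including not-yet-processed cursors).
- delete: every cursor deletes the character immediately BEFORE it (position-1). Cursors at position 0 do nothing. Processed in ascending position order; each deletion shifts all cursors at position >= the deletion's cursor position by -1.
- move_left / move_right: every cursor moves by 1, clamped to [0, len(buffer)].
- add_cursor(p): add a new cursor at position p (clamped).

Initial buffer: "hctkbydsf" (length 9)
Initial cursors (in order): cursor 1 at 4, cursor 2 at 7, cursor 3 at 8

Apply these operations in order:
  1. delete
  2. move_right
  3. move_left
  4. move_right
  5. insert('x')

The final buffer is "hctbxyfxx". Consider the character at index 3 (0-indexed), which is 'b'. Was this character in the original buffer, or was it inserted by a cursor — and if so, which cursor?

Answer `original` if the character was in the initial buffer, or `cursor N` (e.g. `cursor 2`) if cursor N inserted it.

After op 1 (delete): buffer="hctbyf" (len 6), cursors c1@3 c2@5 c3@5, authorship ......
After op 2 (move_right): buffer="hctbyf" (len 6), cursors c1@4 c2@6 c3@6, authorship ......
After op 3 (move_left): buffer="hctbyf" (len 6), cursors c1@3 c2@5 c3@5, authorship ......
After op 4 (move_right): buffer="hctbyf" (len 6), cursors c1@4 c2@6 c3@6, authorship ......
After op 5 (insert('x')): buffer="hctbxyfxx" (len 9), cursors c1@5 c2@9 c3@9, authorship ....1..23
Authorship (.=original, N=cursor N): . . . . 1 . . 2 3
Index 3: author = original

Answer: original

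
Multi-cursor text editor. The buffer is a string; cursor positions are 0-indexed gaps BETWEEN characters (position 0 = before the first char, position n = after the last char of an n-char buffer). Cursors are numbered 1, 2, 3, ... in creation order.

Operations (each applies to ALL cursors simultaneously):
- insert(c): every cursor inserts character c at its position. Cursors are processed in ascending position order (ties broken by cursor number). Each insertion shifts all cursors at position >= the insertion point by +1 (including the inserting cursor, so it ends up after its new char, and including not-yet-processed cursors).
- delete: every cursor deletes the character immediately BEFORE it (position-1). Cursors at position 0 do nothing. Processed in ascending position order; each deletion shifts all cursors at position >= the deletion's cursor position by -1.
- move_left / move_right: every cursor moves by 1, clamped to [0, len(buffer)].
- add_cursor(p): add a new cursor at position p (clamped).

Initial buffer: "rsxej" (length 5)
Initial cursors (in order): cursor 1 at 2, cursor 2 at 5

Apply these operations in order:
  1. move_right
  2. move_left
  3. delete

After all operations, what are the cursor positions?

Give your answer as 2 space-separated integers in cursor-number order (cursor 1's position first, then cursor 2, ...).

Answer: 1 2

Derivation:
After op 1 (move_right): buffer="rsxej" (len 5), cursors c1@3 c2@5, authorship .....
After op 2 (move_left): buffer="rsxej" (len 5), cursors c1@2 c2@4, authorship .....
After op 3 (delete): buffer="rxj" (len 3), cursors c1@1 c2@2, authorship ...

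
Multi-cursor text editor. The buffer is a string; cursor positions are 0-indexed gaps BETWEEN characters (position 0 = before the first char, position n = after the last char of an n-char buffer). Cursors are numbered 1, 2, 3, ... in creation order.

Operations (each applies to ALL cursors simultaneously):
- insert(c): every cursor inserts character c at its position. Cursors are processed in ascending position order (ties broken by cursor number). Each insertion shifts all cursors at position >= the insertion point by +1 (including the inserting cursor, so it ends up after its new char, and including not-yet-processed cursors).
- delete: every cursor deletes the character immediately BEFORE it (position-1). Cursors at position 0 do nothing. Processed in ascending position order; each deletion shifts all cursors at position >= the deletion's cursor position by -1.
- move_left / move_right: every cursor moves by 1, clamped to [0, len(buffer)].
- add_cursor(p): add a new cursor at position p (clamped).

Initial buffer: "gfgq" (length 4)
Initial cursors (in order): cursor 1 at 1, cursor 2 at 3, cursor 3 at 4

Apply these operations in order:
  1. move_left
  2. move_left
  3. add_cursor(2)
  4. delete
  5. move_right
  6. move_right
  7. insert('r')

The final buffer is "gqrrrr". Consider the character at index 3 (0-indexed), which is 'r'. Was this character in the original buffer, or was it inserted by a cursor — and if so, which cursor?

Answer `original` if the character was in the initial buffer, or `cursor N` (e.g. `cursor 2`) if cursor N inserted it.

After op 1 (move_left): buffer="gfgq" (len 4), cursors c1@0 c2@2 c3@3, authorship ....
After op 2 (move_left): buffer="gfgq" (len 4), cursors c1@0 c2@1 c3@2, authorship ....
After op 3 (add_cursor(2)): buffer="gfgq" (len 4), cursors c1@0 c2@1 c3@2 c4@2, authorship ....
After op 4 (delete): buffer="gq" (len 2), cursors c1@0 c2@0 c3@0 c4@0, authorship ..
After op 5 (move_right): buffer="gq" (len 2), cursors c1@1 c2@1 c3@1 c4@1, authorship ..
After op 6 (move_right): buffer="gq" (len 2), cursors c1@2 c2@2 c3@2 c4@2, authorship ..
After op 7 (insert('r')): buffer="gqrrrr" (len 6), cursors c1@6 c2@6 c3@6 c4@6, authorship ..1234
Authorship (.=original, N=cursor N): . . 1 2 3 4
Index 3: author = 2

Answer: cursor 2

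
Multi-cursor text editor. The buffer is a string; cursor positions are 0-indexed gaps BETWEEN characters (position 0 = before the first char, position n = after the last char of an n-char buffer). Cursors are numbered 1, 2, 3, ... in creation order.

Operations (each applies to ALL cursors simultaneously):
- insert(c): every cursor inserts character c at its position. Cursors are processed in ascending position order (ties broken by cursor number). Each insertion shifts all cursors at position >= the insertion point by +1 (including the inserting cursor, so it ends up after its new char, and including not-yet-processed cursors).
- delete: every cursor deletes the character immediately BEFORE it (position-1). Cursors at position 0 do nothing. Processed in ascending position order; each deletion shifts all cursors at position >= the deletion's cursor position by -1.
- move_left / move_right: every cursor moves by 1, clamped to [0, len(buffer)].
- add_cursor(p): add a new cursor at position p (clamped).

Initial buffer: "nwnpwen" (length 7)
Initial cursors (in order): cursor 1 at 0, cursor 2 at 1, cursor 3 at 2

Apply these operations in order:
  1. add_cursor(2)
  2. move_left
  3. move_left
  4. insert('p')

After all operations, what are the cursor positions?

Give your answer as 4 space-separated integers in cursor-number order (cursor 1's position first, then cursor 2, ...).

After op 1 (add_cursor(2)): buffer="nwnpwen" (len 7), cursors c1@0 c2@1 c3@2 c4@2, authorship .......
After op 2 (move_left): buffer="nwnpwen" (len 7), cursors c1@0 c2@0 c3@1 c4@1, authorship .......
After op 3 (move_left): buffer="nwnpwen" (len 7), cursors c1@0 c2@0 c3@0 c4@0, authorship .......
After op 4 (insert('p')): buffer="ppppnwnpwen" (len 11), cursors c1@4 c2@4 c3@4 c4@4, authorship 1234.......

Answer: 4 4 4 4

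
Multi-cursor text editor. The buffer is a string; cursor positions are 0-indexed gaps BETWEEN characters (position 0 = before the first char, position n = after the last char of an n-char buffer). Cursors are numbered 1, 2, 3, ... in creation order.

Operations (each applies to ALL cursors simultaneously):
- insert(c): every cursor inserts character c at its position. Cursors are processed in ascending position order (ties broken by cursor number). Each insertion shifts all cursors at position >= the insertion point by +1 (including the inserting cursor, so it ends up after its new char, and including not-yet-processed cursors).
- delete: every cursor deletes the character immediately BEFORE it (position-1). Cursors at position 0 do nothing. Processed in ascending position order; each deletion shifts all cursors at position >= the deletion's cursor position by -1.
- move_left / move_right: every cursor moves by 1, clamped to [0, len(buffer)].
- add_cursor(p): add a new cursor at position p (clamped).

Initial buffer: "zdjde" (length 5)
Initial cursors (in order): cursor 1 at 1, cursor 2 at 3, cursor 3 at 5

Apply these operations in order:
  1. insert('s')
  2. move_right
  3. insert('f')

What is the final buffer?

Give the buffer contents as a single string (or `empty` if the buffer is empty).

Answer: zsdfjsdfesf

Derivation:
After op 1 (insert('s')): buffer="zsdjsdes" (len 8), cursors c1@2 c2@5 c3@8, authorship .1..2..3
After op 2 (move_right): buffer="zsdjsdes" (len 8), cursors c1@3 c2@6 c3@8, authorship .1..2..3
After op 3 (insert('f')): buffer="zsdfjsdfesf" (len 11), cursors c1@4 c2@8 c3@11, authorship .1.1.2.2.33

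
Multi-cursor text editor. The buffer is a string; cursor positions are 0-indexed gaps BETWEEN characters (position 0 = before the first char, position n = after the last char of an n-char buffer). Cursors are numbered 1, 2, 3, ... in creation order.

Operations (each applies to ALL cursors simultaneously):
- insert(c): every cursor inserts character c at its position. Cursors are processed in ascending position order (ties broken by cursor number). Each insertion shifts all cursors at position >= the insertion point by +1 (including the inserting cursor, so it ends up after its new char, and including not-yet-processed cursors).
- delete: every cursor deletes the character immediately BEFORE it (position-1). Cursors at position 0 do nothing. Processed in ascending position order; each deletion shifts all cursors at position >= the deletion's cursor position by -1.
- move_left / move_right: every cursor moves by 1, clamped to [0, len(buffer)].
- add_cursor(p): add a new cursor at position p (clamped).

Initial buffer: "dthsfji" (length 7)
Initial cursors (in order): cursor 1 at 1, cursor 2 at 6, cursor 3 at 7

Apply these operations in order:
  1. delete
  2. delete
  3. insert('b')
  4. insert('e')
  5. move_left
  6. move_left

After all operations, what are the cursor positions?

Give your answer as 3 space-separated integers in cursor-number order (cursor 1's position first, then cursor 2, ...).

Answer: 0 6 6

Derivation:
After op 1 (delete): buffer="thsf" (len 4), cursors c1@0 c2@4 c3@4, authorship ....
After op 2 (delete): buffer="th" (len 2), cursors c1@0 c2@2 c3@2, authorship ..
After op 3 (insert('b')): buffer="bthbb" (len 5), cursors c1@1 c2@5 c3@5, authorship 1..23
After op 4 (insert('e')): buffer="bethbbee" (len 8), cursors c1@2 c2@8 c3@8, authorship 11..2323
After op 5 (move_left): buffer="bethbbee" (len 8), cursors c1@1 c2@7 c3@7, authorship 11..2323
After op 6 (move_left): buffer="bethbbee" (len 8), cursors c1@0 c2@6 c3@6, authorship 11..2323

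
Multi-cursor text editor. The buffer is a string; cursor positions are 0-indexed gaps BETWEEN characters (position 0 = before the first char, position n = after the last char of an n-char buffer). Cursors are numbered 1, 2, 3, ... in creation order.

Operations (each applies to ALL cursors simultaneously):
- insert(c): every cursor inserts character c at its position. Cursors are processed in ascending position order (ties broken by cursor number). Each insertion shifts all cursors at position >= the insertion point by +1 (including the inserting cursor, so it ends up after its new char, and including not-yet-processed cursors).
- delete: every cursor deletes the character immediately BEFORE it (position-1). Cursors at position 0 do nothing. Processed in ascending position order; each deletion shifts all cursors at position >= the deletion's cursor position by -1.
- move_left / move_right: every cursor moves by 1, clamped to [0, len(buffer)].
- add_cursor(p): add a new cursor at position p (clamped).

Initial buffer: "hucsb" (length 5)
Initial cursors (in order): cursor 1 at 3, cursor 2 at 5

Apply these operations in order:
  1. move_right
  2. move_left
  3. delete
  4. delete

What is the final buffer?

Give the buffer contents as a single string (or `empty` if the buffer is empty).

After op 1 (move_right): buffer="hucsb" (len 5), cursors c1@4 c2@5, authorship .....
After op 2 (move_left): buffer="hucsb" (len 5), cursors c1@3 c2@4, authorship .....
After op 3 (delete): buffer="hub" (len 3), cursors c1@2 c2@2, authorship ...
After op 4 (delete): buffer="b" (len 1), cursors c1@0 c2@0, authorship .

Answer: b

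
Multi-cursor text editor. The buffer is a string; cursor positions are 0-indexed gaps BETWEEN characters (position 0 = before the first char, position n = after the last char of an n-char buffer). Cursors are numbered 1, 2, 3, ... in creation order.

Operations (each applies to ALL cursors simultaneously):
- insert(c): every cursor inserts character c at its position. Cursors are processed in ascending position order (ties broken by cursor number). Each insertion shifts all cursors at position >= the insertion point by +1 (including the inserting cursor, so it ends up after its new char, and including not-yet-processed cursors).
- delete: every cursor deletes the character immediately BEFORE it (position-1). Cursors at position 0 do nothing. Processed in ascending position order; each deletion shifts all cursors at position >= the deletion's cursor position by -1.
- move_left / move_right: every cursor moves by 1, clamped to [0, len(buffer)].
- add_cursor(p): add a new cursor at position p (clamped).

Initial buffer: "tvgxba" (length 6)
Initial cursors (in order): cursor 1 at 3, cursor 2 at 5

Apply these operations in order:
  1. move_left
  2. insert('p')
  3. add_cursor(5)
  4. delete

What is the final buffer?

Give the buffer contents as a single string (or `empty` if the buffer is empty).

After op 1 (move_left): buffer="tvgxba" (len 6), cursors c1@2 c2@4, authorship ......
After op 2 (insert('p')): buffer="tvpgxpba" (len 8), cursors c1@3 c2@6, authorship ..1..2..
After op 3 (add_cursor(5)): buffer="tvpgxpba" (len 8), cursors c1@3 c3@5 c2@6, authorship ..1..2..
After op 4 (delete): buffer="tvgba" (len 5), cursors c1@2 c2@3 c3@3, authorship .....

Answer: tvgba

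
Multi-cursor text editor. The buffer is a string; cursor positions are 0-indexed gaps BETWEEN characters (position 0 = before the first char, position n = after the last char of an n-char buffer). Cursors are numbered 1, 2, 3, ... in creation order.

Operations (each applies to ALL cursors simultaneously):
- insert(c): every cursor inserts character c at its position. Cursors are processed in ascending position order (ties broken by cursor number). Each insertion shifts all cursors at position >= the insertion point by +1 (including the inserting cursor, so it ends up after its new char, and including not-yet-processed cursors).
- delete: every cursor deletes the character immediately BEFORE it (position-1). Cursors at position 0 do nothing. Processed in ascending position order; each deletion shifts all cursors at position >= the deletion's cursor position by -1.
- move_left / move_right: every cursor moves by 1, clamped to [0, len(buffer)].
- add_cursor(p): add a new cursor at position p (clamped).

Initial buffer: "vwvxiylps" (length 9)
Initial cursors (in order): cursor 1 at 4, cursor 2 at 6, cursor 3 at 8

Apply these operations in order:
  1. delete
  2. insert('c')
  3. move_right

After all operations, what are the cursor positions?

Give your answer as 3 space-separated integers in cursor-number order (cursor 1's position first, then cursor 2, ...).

Answer: 5 7 9

Derivation:
After op 1 (delete): buffer="vwvils" (len 6), cursors c1@3 c2@4 c3@5, authorship ......
After op 2 (insert('c')): buffer="vwvciclcs" (len 9), cursors c1@4 c2@6 c3@8, authorship ...1.2.3.
After op 3 (move_right): buffer="vwvciclcs" (len 9), cursors c1@5 c2@7 c3@9, authorship ...1.2.3.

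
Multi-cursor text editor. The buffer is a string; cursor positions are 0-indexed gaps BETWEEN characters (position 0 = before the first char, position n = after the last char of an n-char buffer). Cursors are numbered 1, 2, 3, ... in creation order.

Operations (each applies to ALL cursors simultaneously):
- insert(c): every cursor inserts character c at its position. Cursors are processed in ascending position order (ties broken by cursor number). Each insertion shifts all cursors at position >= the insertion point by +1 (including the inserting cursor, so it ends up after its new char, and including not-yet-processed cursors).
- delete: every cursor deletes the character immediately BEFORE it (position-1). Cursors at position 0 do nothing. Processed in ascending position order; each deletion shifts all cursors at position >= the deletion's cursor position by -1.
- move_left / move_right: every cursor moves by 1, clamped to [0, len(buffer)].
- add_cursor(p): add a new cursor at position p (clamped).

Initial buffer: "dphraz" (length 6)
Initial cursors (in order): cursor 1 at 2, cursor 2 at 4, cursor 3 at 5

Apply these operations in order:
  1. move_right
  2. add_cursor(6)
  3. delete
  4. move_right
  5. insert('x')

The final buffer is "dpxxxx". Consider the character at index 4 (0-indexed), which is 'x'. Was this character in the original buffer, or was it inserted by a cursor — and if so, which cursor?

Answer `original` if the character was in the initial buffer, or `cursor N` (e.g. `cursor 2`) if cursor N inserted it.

Answer: cursor 3

Derivation:
After op 1 (move_right): buffer="dphraz" (len 6), cursors c1@3 c2@5 c3@6, authorship ......
After op 2 (add_cursor(6)): buffer="dphraz" (len 6), cursors c1@3 c2@5 c3@6 c4@6, authorship ......
After op 3 (delete): buffer="dp" (len 2), cursors c1@2 c2@2 c3@2 c4@2, authorship ..
After op 4 (move_right): buffer="dp" (len 2), cursors c1@2 c2@2 c3@2 c4@2, authorship ..
After op 5 (insert('x')): buffer="dpxxxx" (len 6), cursors c1@6 c2@6 c3@6 c4@6, authorship ..1234
Authorship (.=original, N=cursor N): . . 1 2 3 4
Index 4: author = 3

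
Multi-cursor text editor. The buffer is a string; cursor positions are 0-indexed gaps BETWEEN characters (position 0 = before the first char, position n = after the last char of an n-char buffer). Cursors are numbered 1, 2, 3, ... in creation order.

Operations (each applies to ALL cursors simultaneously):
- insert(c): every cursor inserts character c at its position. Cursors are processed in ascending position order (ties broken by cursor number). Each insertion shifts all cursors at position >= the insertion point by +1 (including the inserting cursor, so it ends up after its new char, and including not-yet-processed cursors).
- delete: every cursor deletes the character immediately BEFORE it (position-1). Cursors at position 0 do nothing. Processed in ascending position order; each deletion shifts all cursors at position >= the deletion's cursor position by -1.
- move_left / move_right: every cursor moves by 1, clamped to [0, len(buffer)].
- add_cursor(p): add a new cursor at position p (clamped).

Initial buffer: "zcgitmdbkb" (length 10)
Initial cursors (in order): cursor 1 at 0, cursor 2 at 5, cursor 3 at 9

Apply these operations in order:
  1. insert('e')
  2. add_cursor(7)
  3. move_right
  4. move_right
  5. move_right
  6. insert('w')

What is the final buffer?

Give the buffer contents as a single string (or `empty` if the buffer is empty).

Answer: ezcgwitemdbwwkebw

Derivation:
After op 1 (insert('e')): buffer="ezcgitemdbkeb" (len 13), cursors c1@1 c2@7 c3@12, authorship 1.....2....3.
After op 2 (add_cursor(7)): buffer="ezcgitemdbkeb" (len 13), cursors c1@1 c2@7 c4@7 c3@12, authorship 1.....2....3.
After op 3 (move_right): buffer="ezcgitemdbkeb" (len 13), cursors c1@2 c2@8 c4@8 c3@13, authorship 1.....2....3.
After op 4 (move_right): buffer="ezcgitemdbkeb" (len 13), cursors c1@3 c2@9 c4@9 c3@13, authorship 1.....2....3.
After op 5 (move_right): buffer="ezcgitemdbkeb" (len 13), cursors c1@4 c2@10 c4@10 c3@13, authorship 1.....2....3.
After op 6 (insert('w')): buffer="ezcgwitemdbwwkebw" (len 17), cursors c1@5 c2@13 c4@13 c3@17, authorship 1...1..2...24.3.3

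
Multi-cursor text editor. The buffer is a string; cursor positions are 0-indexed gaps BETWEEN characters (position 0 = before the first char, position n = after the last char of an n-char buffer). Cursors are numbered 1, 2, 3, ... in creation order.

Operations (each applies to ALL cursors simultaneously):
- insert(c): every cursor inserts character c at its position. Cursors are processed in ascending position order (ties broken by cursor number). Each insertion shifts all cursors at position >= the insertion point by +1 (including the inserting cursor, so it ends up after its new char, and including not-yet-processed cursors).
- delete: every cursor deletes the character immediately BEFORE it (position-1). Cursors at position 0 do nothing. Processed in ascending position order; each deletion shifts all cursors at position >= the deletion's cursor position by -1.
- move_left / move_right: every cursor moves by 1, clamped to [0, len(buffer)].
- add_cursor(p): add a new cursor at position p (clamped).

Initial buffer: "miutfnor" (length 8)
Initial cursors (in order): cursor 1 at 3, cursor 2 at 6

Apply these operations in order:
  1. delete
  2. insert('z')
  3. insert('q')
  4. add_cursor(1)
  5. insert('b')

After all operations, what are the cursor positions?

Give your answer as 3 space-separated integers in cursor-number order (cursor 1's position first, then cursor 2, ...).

After op 1 (delete): buffer="mitfor" (len 6), cursors c1@2 c2@4, authorship ......
After op 2 (insert('z')): buffer="miztfzor" (len 8), cursors c1@3 c2@6, authorship ..1..2..
After op 3 (insert('q')): buffer="mizqtfzqor" (len 10), cursors c1@4 c2@8, authorship ..11..22..
After op 4 (add_cursor(1)): buffer="mizqtfzqor" (len 10), cursors c3@1 c1@4 c2@8, authorship ..11..22..
After op 5 (insert('b')): buffer="mbizqbtfzqbor" (len 13), cursors c3@2 c1@6 c2@11, authorship .3.111..222..

Answer: 6 11 2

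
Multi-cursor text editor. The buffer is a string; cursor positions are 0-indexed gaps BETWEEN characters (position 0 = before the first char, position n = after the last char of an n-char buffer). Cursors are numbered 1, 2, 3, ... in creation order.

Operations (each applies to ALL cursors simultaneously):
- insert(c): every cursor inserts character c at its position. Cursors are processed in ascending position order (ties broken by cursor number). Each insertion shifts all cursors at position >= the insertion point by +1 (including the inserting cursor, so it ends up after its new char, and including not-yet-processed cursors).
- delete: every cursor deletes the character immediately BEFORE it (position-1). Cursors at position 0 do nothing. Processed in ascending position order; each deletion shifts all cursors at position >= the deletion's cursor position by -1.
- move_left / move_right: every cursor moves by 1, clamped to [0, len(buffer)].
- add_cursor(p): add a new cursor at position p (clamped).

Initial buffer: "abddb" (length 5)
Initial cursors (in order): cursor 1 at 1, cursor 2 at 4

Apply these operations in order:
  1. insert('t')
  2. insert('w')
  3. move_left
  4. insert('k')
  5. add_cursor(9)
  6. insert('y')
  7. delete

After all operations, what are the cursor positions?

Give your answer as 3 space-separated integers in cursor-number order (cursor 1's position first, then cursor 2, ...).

Answer: 3 9 9

Derivation:
After op 1 (insert('t')): buffer="atbddtb" (len 7), cursors c1@2 c2@6, authorship .1...2.
After op 2 (insert('w')): buffer="atwbddtwb" (len 9), cursors c1@3 c2@8, authorship .11...22.
After op 3 (move_left): buffer="atwbddtwb" (len 9), cursors c1@2 c2@7, authorship .11...22.
After op 4 (insert('k')): buffer="atkwbddtkwb" (len 11), cursors c1@3 c2@9, authorship .111...222.
After op 5 (add_cursor(9)): buffer="atkwbddtkwb" (len 11), cursors c1@3 c2@9 c3@9, authorship .111...222.
After op 6 (insert('y')): buffer="atkywbddtkyywb" (len 14), cursors c1@4 c2@12 c3@12, authorship .1111...22232.
After op 7 (delete): buffer="atkwbddtkwb" (len 11), cursors c1@3 c2@9 c3@9, authorship .111...222.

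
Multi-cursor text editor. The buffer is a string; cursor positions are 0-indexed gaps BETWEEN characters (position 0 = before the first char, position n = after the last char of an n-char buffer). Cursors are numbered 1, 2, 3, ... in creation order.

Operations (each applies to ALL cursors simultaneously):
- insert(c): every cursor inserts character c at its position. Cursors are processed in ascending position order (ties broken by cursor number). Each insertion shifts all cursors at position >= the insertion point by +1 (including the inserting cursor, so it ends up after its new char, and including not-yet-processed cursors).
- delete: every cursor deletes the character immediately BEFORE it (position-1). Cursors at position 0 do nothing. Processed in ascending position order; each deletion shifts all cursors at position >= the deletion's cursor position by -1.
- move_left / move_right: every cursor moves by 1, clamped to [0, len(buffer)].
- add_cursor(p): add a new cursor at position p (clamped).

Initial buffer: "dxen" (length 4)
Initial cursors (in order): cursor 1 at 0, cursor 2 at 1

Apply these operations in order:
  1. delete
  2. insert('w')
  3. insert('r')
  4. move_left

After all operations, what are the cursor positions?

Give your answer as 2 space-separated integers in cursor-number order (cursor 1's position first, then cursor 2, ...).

Answer: 3 3

Derivation:
After op 1 (delete): buffer="xen" (len 3), cursors c1@0 c2@0, authorship ...
After op 2 (insert('w')): buffer="wwxen" (len 5), cursors c1@2 c2@2, authorship 12...
After op 3 (insert('r')): buffer="wwrrxen" (len 7), cursors c1@4 c2@4, authorship 1212...
After op 4 (move_left): buffer="wwrrxen" (len 7), cursors c1@3 c2@3, authorship 1212...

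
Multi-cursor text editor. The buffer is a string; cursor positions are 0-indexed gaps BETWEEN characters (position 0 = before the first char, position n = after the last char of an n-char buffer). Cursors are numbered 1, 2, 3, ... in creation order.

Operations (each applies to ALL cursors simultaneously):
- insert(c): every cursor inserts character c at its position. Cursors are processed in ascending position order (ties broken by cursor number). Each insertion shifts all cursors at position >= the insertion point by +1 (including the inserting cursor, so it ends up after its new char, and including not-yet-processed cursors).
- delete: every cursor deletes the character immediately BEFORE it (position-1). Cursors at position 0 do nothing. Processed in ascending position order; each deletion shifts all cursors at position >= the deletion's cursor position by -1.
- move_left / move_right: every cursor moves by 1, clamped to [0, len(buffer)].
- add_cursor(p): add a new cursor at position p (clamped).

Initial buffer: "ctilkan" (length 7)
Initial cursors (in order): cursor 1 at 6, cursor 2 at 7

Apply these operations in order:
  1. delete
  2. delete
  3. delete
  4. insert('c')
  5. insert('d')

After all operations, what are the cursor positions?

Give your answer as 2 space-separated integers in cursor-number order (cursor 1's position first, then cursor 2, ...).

After op 1 (delete): buffer="ctilk" (len 5), cursors c1@5 c2@5, authorship .....
After op 2 (delete): buffer="cti" (len 3), cursors c1@3 c2@3, authorship ...
After op 3 (delete): buffer="c" (len 1), cursors c1@1 c2@1, authorship .
After op 4 (insert('c')): buffer="ccc" (len 3), cursors c1@3 c2@3, authorship .12
After op 5 (insert('d')): buffer="cccdd" (len 5), cursors c1@5 c2@5, authorship .1212

Answer: 5 5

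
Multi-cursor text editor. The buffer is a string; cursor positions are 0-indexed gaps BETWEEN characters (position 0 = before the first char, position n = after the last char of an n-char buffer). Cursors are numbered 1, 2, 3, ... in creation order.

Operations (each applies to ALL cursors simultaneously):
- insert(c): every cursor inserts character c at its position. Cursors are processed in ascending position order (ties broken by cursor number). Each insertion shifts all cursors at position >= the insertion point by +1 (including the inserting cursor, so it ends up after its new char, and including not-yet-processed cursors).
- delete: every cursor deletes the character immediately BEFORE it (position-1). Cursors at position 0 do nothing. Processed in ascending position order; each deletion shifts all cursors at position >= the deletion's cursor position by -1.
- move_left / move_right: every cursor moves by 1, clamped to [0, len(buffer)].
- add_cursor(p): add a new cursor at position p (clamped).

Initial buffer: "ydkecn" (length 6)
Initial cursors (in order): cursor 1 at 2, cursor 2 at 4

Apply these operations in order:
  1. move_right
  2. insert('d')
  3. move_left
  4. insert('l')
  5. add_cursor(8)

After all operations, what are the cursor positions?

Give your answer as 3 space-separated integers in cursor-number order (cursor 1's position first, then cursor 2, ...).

Answer: 4 8 8

Derivation:
After op 1 (move_right): buffer="ydkecn" (len 6), cursors c1@3 c2@5, authorship ......
After op 2 (insert('d')): buffer="ydkdecdn" (len 8), cursors c1@4 c2@7, authorship ...1..2.
After op 3 (move_left): buffer="ydkdecdn" (len 8), cursors c1@3 c2@6, authorship ...1..2.
After op 4 (insert('l')): buffer="ydkldecldn" (len 10), cursors c1@4 c2@8, authorship ...11..22.
After op 5 (add_cursor(8)): buffer="ydkldecldn" (len 10), cursors c1@4 c2@8 c3@8, authorship ...11..22.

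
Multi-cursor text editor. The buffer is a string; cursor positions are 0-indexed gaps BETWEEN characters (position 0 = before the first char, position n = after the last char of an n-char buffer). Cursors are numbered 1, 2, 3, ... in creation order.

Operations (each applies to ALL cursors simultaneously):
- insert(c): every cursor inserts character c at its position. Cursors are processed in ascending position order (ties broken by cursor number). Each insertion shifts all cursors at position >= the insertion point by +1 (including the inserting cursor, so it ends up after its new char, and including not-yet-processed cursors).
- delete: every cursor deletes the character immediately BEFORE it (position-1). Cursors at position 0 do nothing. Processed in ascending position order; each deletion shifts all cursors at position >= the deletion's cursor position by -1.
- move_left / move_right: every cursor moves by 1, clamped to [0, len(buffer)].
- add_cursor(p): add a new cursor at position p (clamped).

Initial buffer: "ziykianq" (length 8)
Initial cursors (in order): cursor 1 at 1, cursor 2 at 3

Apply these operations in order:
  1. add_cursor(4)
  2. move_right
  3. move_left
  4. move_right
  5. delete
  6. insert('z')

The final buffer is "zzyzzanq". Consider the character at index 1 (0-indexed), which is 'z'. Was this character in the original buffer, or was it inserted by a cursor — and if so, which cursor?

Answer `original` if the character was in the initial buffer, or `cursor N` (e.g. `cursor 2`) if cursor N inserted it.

After op 1 (add_cursor(4)): buffer="ziykianq" (len 8), cursors c1@1 c2@3 c3@4, authorship ........
After op 2 (move_right): buffer="ziykianq" (len 8), cursors c1@2 c2@4 c3@5, authorship ........
After op 3 (move_left): buffer="ziykianq" (len 8), cursors c1@1 c2@3 c3@4, authorship ........
After op 4 (move_right): buffer="ziykianq" (len 8), cursors c1@2 c2@4 c3@5, authorship ........
After op 5 (delete): buffer="zyanq" (len 5), cursors c1@1 c2@2 c3@2, authorship .....
After op 6 (insert('z')): buffer="zzyzzanq" (len 8), cursors c1@2 c2@5 c3@5, authorship .1.23...
Authorship (.=original, N=cursor N): . 1 . 2 3 . . .
Index 1: author = 1

Answer: cursor 1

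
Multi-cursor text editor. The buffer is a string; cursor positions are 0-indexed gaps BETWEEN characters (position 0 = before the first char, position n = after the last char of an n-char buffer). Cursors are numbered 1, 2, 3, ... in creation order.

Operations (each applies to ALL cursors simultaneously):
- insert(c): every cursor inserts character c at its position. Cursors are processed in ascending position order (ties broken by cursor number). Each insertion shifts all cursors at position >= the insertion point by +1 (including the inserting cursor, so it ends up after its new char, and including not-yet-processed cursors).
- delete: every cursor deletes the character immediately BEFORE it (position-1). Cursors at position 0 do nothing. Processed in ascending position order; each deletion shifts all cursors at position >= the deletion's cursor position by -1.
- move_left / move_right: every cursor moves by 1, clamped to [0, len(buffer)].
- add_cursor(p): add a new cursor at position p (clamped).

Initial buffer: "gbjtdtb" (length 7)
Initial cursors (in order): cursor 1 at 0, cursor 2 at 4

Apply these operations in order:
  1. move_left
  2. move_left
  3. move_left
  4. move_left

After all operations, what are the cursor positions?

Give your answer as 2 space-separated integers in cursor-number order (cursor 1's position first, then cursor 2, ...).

Answer: 0 0

Derivation:
After op 1 (move_left): buffer="gbjtdtb" (len 7), cursors c1@0 c2@3, authorship .......
After op 2 (move_left): buffer="gbjtdtb" (len 7), cursors c1@0 c2@2, authorship .......
After op 3 (move_left): buffer="gbjtdtb" (len 7), cursors c1@0 c2@1, authorship .......
After op 4 (move_left): buffer="gbjtdtb" (len 7), cursors c1@0 c2@0, authorship .......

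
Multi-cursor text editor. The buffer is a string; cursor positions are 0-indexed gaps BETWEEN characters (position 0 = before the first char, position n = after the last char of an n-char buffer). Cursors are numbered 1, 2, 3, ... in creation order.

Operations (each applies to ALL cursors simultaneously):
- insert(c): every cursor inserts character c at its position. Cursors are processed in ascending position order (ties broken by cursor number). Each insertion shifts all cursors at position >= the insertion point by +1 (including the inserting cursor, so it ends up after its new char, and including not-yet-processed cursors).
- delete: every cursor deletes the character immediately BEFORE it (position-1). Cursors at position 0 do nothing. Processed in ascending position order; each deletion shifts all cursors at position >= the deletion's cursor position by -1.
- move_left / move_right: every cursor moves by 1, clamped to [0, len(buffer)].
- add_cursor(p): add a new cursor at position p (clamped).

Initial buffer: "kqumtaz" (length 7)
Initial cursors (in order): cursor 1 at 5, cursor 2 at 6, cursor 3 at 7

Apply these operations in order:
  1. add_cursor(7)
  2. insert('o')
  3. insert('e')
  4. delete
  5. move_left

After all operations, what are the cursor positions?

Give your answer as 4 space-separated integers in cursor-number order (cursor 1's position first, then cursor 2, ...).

Answer: 5 7 10 10

Derivation:
After op 1 (add_cursor(7)): buffer="kqumtaz" (len 7), cursors c1@5 c2@6 c3@7 c4@7, authorship .......
After op 2 (insert('o')): buffer="kqumtoaozoo" (len 11), cursors c1@6 c2@8 c3@11 c4@11, authorship .....1.2.34
After op 3 (insert('e')): buffer="kqumtoeaoezooee" (len 15), cursors c1@7 c2@10 c3@15 c4@15, authorship .....11.22.3434
After op 4 (delete): buffer="kqumtoaozoo" (len 11), cursors c1@6 c2@8 c3@11 c4@11, authorship .....1.2.34
After op 5 (move_left): buffer="kqumtoaozoo" (len 11), cursors c1@5 c2@7 c3@10 c4@10, authorship .....1.2.34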